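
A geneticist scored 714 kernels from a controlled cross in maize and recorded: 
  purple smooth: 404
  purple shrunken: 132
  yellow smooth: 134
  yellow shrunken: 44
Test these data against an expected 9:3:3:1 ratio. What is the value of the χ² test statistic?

Expected counts for N = 714 under a 9:3:3:1 ratio (total parts = 16):
  purple smooth: 714 × 9/16 = 401.625
  purple shrunken: 714 × 3/16 = 133.875
  yellow smooth: 714 × 3/16 = 133.875
  yellow shrunken: 714 × 1/16 = 44.625
χ² = Σ (O − E)² / E
  purple smooth: (404 − 401.625)² / 401.625 = 0.0140
  purple shrunken: (132 − 133.875)² / 133.875 = 0.0263
  yellow smooth: (134 − 133.875)² / 133.875 = 0.0001
  yellow shrunken: (44 − 44.625)² / 44.625 = 0.0088
χ² = 0.0140 + 0.0263 + 0.0001 + 0.0088 = 0.0492 ≈ 0.049

0.049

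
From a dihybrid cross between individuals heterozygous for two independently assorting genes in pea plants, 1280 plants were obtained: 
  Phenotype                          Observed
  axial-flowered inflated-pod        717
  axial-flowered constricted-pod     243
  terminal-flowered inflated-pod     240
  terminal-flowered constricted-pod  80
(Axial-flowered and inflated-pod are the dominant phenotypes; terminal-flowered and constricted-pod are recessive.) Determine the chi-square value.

A dihybrid F₂ with independent assortment and complete dominance at both loci gives a 9:3:3:1 phenotypic ratio.
Under the 9:3:3:1 hypothesis (Σ ratio = 16, N = 1280):
  axial-flowered inflated-pod: 1280 × 9/16 = 720
  axial-flowered constricted-pod: 1280 × 3/16 = 240
  terminal-flowered inflated-pod: 1280 × 3/16 = 240
  terminal-flowered constricted-pod: 1280 × 1/16 = 80
χ² = Σ (O − E)² / E
  axial-flowered inflated-pod: (717 − 720)² / 720 = 0.0125
  axial-flowered constricted-pod: (243 − 240)² / 240 = 0.0375
  terminal-flowered inflated-pod: (240 − 240)² / 240 = 0.0000
  terminal-flowered constricted-pod: (80 − 80)² / 80 = 0.0000
χ² = 0.0125 + 0.0375 + 0.0000 + 0.0000 = 0.050

0.050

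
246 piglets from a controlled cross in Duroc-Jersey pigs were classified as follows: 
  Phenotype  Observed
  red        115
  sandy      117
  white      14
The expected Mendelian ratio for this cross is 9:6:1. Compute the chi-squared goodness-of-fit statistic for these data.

10.712

Expected counts for N = 246 under a 9:6:1 ratio (total parts = 16):
  red: 246 × 9/16 = 138.375
  sandy: 246 × 6/16 = 92.25
  white: 246 × 1/16 = 15.375
χ² = Σ (O − E)² / E
  red: (115 − 138.375)² / 138.375 = 3.9486
  sandy: (117 − 92.25)² / 92.25 = 6.6402
  white: (14 − 15.375)² / 15.375 = 0.1230
χ² = 3.9486 + 6.6402 + 0.1230 = 10.7118 ≈ 10.712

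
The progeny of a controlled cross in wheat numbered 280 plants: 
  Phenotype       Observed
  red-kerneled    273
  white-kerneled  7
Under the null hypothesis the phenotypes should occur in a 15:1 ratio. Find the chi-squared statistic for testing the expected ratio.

6.720

Under the 15:1 hypothesis (Σ ratio = 16, N = 280):
  red-kerneled: 280 × 15/16 = 262.5
  white-kerneled: 280 × 1/16 = 17.5
χ² = Σ (O − E)² / E
  red-kerneled: (273 − 262.5)² / 262.5 = 0.4200
  white-kerneled: (7 − 17.5)² / 17.5 = 6.3000
χ² = 0.4200 + 6.3000 = 6.720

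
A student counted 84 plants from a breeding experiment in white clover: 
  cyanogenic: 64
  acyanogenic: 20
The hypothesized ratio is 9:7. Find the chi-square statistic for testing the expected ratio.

Expected counts for N = 84 under a 9:7 ratio (total parts = 16):
  cyanogenic: 84 × 9/16 = 47.25
  acyanogenic: 84 × 7/16 = 36.75
χ² = Σ (O − E)² / E
  cyanogenic: (64 − 47.25)² / 47.25 = 5.9378
  acyanogenic: (20 − 36.75)² / 36.75 = 7.6344
χ² = 5.9378 + 7.6344 = 13.5722 ≈ 13.572

13.572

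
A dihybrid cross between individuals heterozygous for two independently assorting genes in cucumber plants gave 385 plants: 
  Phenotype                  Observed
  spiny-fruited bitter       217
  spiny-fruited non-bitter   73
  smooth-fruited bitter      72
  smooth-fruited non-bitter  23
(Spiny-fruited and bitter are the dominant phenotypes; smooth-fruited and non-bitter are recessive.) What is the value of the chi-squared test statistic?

0.057

A dihybrid F₂ with independent assortment and complete dominance at both loci gives a 9:3:3:1 phenotypic ratio.
Expected counts for N = 385 under a 9:3:3:1 ratio (total parts = 16):
  spiny-fruited bitter: 385 × 9/16 = 216.5625
  spiny-fruited non-bitter: 385 × 3/16 = 72.1875
  smooth-fruited bitter: 385 × 3/16 = 72.1875
  smooth-fruited non-bitter: 385 × 1/16 = 24.0625
χ² = Σ (O − E)² / E
  spiny-fruited bitter: (217 − 216.5625)² / 216.5625 = 0.0009
  spiny-fruited non-bitter: (73 − 72.1875)² / 72.1875 = 0.0091
  smooth-fruited bitter: (72 − 72.1875)² / 72.1875 = 0.0005
  smooth-fruited non-bitter: (23 − 24.0625)² / 24.0625 = 0.0469
χ² = 0.0009 + 0.0091 + 0.0005 + 0.0469 = 0.0574 ≈ 0.057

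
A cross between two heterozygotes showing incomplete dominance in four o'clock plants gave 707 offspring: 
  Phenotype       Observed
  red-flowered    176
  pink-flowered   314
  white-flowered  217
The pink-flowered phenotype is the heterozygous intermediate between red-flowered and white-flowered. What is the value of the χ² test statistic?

With incomplete dominance, a heterozygote × heterozygote cross gives a 1:2:1 phenotypic ratio.
Expected counts for N = 707 under a 1:2:1 ratio (total parts = 4):
  red-flowered: 707 × 1/4 = 176.75
  pink-flowered: 707 × 2/4 = 353.5
  white-flowered: 707 × 1/4 = 176.75
χ² = Σ (O − E)² / E
  red-flowered: (176 − 176.75)² / 176.75 = 0.0032
  pink-flowered: (314 − 353.5)² / 353.5 = 4.4137
  white-flowered: (217 − 176.75)² / 176.75 = 9.1658
χ² = 0.0032 + 4.4137 + 9.1658 = 13.5827 ≈ 13.583

13.583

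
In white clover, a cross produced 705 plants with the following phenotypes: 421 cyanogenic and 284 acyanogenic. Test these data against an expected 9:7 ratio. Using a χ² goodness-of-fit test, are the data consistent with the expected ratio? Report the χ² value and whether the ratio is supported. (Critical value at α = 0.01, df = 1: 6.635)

Total ratio parts = 16. Expected numbers out of 705:
  cyanogenic: 705 × 9/16 = 396.5625
  acyanogenic: 705 × 7/16 = 308.4375
χ² = Σ (O − E)² / E
  cyanogenic: (421 − 396.5625)² / 396.5625 = 1.5059
  acyanogenic: (284 − 308.4375)² / 308.4375 = 1.9362
χ² = 1.5059 + 1.9362 = 3.4421 ≈ 3.442
Degrees of freedom = 2 − 1 = 1; critical value at α = 0.01 is 6.635.
Since 3.442 < 6.635, we fail to reject the null hypothesis — the data are consistent with the 9:7 ratio.

3.442; consistent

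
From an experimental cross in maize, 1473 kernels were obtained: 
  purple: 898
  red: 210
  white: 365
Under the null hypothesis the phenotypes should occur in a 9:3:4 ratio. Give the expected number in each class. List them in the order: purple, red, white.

828.5625, 276.1875, 368.25

Under the 9:3:4 hypothesis (Σ ratio = 16, N = 1473):
  purple: 1473 × 9/16 = 828.5625
  red: 1473 × 3/16 = 276.1875
  white: 1473 × 4/16 = 368.25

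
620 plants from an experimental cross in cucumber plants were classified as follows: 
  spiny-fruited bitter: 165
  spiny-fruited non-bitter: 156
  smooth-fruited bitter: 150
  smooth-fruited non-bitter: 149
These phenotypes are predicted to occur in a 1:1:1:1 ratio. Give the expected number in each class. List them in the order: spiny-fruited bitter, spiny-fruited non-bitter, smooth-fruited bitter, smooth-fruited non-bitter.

155, 155, 155, 155

Under the 1:1:1:1 hypothesis (Σ ratio = 4, N = 620):
  spiny-fruited bitter: 620 × 1/4 = 155
  spiny-fruited non-bitter: 620 × 1/4 = 155
  smooth-fruited bitter: 620 × 1/4 = 155
  smooth-fruited non-bitter: 620 × 1/4 = 155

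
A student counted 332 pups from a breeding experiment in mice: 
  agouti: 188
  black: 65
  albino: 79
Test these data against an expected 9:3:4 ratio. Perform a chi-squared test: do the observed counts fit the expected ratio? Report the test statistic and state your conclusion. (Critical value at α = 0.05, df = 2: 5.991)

0.323; consistent

Under the 9:3:4 hypothesis (Σ ratio = 16, N = 332):
  agouti: 332 × 9/16 = 186.75
  black: 332 × 3/16 = 62.25
  albino: 332 × 4/16 = 83
χ² = Σ (O − E)² / E
  agouti: (188 − 186.75)² / 186.75 = 0.0084
  black: (65 − 62.25)² / 62.25 = 0.1215
  albino: (79 − 83)² / 83 = 0.1928
χ² = 0.0084 + 0.1215 + 0.1928 = 0.3227 ≈ 0.323
Degrees of freedom = 3 − 1 = 2; critical value at α = 0.05 is 5.991.
Since 0.323 < 5.991, we fail to reject the null hypothesis — the data are consistent with the 9:3:4 ratio.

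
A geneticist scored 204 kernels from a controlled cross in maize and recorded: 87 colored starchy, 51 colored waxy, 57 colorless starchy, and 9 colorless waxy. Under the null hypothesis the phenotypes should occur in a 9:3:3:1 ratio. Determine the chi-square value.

21.255

The 9:3:3:1 ratio has 16 parts, so with N = 204 the expected counts are:
  colored starchy: 204 × 9/16 = 114.75
  colored waxy: 204 × 3/16 = 38.25
  colorless starchy: 204 × 3/16 = 38.25
  colorless waxy: 204 × 1/16 = 12.75
χ² = Σ (O − E)² / E
  colored starchy: (87 − 114.75)² / 114.75 = 6.7108
  colored waxy: (51 − 38.25)² / 38.25 = 4.2500
  colorless starchy: (57 − 38.25)² / 38.25 = 9.1912
  colorless waxy: (9 − 12.75)² / 12.75 = 1.1029
χ² = 6.7108 + 4.2500 + 9.1912 + 1.1029 = 21.2549 ≈ 21.255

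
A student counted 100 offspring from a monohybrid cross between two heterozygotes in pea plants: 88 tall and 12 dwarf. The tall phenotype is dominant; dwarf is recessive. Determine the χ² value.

9.013

For a monohybrid cross between heterozygotes with complete dominance, the expected phenotypic ratio is 3:1.
Total ratio parts = 4. Expected numbers out of 100:
  tall: 100 × 3/4 = 75
  dwarf: 100 × 1/4 = 25
χ² = Σ (O − E)² / E
  tall: (88 − 75)² / 75 = 2.2533
  dwarf: (12 − 25)² / 25 = 6.7600
χ² = 2.2533 + 6.7600 = 9.0133 ≈ 9.013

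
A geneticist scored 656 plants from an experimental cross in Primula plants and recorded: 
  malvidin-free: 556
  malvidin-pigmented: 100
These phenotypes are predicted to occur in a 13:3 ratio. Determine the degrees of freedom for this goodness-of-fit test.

A goodness-of-fit test with 2 phenotype classes has df = 2 − 1 = 1.

1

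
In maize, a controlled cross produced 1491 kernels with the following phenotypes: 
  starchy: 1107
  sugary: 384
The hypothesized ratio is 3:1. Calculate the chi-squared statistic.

0.453

Total ratio parts = 4. Expected numbers out of 1491:
  starchy: 1491 × 3/4 = 1118.25
  sugary: 1491 × 1/4 = 372.75
χ² = Σ (O − E)² / E
  starchy: (1107 − 1118.25)² / 1118.25 = 0.1132
  sugary: (384 − 372.75)² / 372.75 = 0.3395
χ² = 0.1132 + 0.3395 = 0.4527 ≈ 0.453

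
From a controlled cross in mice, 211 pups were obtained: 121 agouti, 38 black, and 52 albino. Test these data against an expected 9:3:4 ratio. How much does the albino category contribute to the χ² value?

0.011

Under the 9:3:4 hypothesis (Σ ratio = 16, N = 211):
  agouti: 211 × 9/16 = 118.6875
  black: 211 × 3/16 = 39.5625
  albino: 211 × 4/16 = 52.75
Contribution of albino: (52 − 52.75)² / 52.75 = 0.0107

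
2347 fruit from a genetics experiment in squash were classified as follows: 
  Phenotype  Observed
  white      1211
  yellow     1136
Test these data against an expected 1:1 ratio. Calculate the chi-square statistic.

2.397

The 1:1 ratio has 2 parts, so with N = 2347 the expected counts are:
  white: 2347 × 1/2 = 1173.5
  yellow: 2347 × 1/2 = 1173.5
χ² = Σ (O − E)² / E
  white: (1211 − 1173.5)² / 1173.5 = 1.1983
  yellow: (1136 − 1173.5)² / 1173.5 = 1.1983
χ² = 1.1983 + 1.1983 = 2.3966 ≈ 2.397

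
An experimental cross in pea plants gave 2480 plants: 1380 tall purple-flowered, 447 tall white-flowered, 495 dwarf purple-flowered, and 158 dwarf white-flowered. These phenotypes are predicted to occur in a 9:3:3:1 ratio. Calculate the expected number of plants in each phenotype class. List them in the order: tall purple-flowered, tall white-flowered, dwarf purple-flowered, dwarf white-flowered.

Total ratio parts = 16. Expected numbers out of 2480:
  tall purple-flowered: 2480 × 9/16 = 1395
  tall white-flowered: 2480 × 3/16 = 465
  dwarf purple-flowered: 2480 × 3/16 = 465
  dwarf white-flowered: 2480 × 1/16 = 155

1395, 465, 465, 155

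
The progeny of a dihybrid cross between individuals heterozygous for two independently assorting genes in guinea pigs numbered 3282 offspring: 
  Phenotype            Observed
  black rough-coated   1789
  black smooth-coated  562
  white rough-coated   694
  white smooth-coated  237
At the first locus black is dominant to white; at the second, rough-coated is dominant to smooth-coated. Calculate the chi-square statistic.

21.396

A dihybrid F₂ with independent assortment and complete dominance at both loci gives a 9:3:3:1 phenotypic ratio.
The 9:3:3:1 ratio has 16 parts, so with N = 3282 the expected counts are:
  black rough-coated: 3282 × 9/16 = 1846.125
  black smooth-coated: 3282 × 3/16 = 615.375
  white rough-coated: 3282 × 3/16 = 615.375
  white smooth-coated: 3282 × 1/16 = 205.125
χ² = Σ (O − E)² / E
  black rough-coated: (1789 − 1846.125)² / 1846.125 = 1.7676
  black smooth-coated: (562 − 615.375)² / 615.375 = 4.6295
  white rough-coated: (694 − 615.375)² / 615.375 = 10.0457
  white smooth-coated: (237 − 205.125)² / 205.125 = 4.9532
χ² = 1.7676 + 4.6295 + 10.0457 + 4.9532 = 21.396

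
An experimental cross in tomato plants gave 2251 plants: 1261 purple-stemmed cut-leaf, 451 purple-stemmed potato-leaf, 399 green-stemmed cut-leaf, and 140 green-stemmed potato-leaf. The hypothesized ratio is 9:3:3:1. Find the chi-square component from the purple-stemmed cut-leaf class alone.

0.021

Under the 9:3:3:1 hypothesis (Σ ratio = 16, N = 2251):
  purple-stemmed cut-leaf: 2251 × 9/16 = 1266.1875
  purple-stemmed potato-leaf: 2251 × 3/16 = 422.0625
  green-stemmed cut-leaf: 2251 × 3/16 = 422.0625
  green-stemmed potato-leaf: 2251 × 1/16 = 140.6875
Contribution of purple-stemmed cut-leaf: (1261 − 1266.1875)² / 1266.1875 = 0.0213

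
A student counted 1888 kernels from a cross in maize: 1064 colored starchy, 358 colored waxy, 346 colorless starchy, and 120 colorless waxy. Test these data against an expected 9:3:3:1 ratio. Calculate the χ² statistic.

0.264

Total ratio parts = 16. Expected numbers out of 1888:
  colored starchy: 1888 × 9/16 = 1062
  colored waxy: 1888 × 3/16 = 354
  colorless starchy: 1888 × 3/16 = 354
  colorless waxy: 1888 × 1/16 = 118
χ² = Σ (O − E)² / E
  colored starchy: (1064 − 1062)² / 1062 = 0.0038
  colored waxy: (358 − 354)² / 354 = 0.0452
  colorless starchy: (346 − 354)² / 354 = 0.1808
  colorless waxy: (120 − 118)² / 118 = 0.0339
χ² = 0.0038 + 0.0452 + 0.1808 + 0.0339 = 0.2637 ≈ 0.264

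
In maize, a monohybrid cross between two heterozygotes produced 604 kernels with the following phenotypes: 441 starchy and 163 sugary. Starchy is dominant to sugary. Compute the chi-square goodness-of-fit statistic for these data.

For a monohybrid cross between heterozygotes with complete dominance, the expected phenotypic ratio is 3:1.
Under the 3:1 hypothesis (Σ ratio = 4, N = 604):
  starchy: 604 × 3/4 = 453
  sugary: 604 × 1/4 = 151
χ² = Σ (O − E)² / E
  starchy: (441 − 453)² / 453 = 0.3179
  sugary: (163 − 151)² / 151 = 0.9536
χ² = 0.3179 + 0.9536 = 1.2715 ≈ 1.272

1.272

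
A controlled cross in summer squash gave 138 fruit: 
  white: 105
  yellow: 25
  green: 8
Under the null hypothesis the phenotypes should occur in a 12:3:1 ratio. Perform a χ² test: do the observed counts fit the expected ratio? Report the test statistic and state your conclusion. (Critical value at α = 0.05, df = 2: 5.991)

Under the 12:3:1 hypothesis (Σ ratio = 16, N = 138):
  white: 138 × 12/16 = 103.5
  yellow: 138 × 3/16 = 25.875
  green: 138 × 1/16 = 8.625
χ² = Σ (O − E)² / E
  white: (105 − 103.5)² / 103.5 = 0.0217
  yellow: (25 − 25.875)² / 25.875 = 0.0296
  green: (8 − 8.625)² / 8.625 = 0.0453
χ² = 0.0217 + 0.0296 + 0.0453 = 0.0966 ≈ 0.097
Degrees of freedom = 3 − 1 = 2; critical value at α = 0.05 is 5.991.
Since 0.097 < 5.991, we fail to reject the null hypothesis — the data are consistent with the 12:3:1 ratio.

0.097; consistent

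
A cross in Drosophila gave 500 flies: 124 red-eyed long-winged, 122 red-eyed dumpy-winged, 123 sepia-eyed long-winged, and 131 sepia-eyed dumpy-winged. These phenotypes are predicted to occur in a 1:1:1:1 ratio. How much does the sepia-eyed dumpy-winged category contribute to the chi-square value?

0.288

Total ratio parts = 4. Expected numbers out of 500:
  red-eyed long-winged: 500 × 1/4 = 125
  red-eyed dumpy-winged: 500 × 1/4 = 125
  sepia-eyed long-winged: 500 × 1/4 = 125
  sepia-eyed dumpy-winged: 500 × 1/4 = 125
Contribution of sepia-eyed dumpy-winged: (131 − 125)² / 125 = 0.2880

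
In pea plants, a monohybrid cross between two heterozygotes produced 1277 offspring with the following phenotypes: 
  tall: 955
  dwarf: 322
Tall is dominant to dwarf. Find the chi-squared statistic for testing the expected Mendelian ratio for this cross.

0.032

For a monohybrid cross between heterozygotes with complete dominance, the expected phenotypic ratio is 3:1.
Under the 3:1 hypothesis (Σ ratio = 4, N = 1277):
  tall: 1277 × 3/4 = 957.75
  dwarf: 1277 × 1/4 = 319.25
χ² = Σ (O − E)² / E
  tall: (955 − 957.75)² / 957.75 = 0.0079
  dwarf: (322 − 319.25)² / 319.25 = 0.0237
χ² = 0.0079 + 0.0237 = 0.0316 ≈ 0.032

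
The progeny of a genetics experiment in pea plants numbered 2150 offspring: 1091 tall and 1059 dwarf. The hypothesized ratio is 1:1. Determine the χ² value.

0.476

Under the 1:1 hypothesis (Σ ratio = 2, N = 2150):
  tall: 2150 × 1/2 = 1075
  dwarf: 2150 × 1/2 = 1075
χ² = Σ (O − E)² / E
  tall: (1091 − 1075)² / 1075 = 0.2381
  dwarf: (1059 − 1075)² / 1075 = 0.2381
χ² = 0.2381 + 0.2381 = 0.4762 ≈ 0.476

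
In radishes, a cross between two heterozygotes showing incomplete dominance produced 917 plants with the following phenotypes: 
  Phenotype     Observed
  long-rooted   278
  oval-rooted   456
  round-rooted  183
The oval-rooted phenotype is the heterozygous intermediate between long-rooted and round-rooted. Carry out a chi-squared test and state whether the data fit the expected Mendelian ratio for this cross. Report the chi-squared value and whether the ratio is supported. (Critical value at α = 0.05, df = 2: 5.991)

With incomplete dominance, a heterozygote × heterozygote cross gives a 1:2:1 phenotypic ratio.
Under the 1:2:1 hypothesis (Σ ratio = 4, N = 917):
  long-rooted: 917 × 1/4 = 229.25
  oval-rooted: 917 × 2/4 = 458.5
  round-rooted: 917 × 1/4 = 229.25
χ² = Σ (O − E)² / E
  long-rooted: (278 − 229.25)² / 229.25 = 10.3667
  oval-rooted: (456 − 458.5)² / 458.5 = 0.0136
  round-rooted: (183 − 229.25)² / 229.25 = 9.3307
χ² = 10.3667 + 0.0136 + 9.3307 = 19.711
Degrees of freedom = 3 − 1 = 2; critical value at α = 0.05 is 5.991.
Since 19.711 > 5.991, we reject the null hypothesis — the data do not fit the 1:2:1 ratio.

19.711; not consistent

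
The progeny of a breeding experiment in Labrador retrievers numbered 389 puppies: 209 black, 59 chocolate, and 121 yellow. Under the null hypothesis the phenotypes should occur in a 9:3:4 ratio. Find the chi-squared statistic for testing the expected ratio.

Under the 9:3:4 hypothesis (Σ ratio = 16, N = 389):
  black: 389 × 9/16 = 218.8125
  chocolate: 389 × 3/16 = 72.9375
  yellow: 389 × 4/16 = 97.25
χ² = Σ (O − E)² / E
  black: (209 − 218.8125)² / 218.8125 = 0.4400
  chocolate: (59 − 72.9375)² / 72.9375 = 2.6633
  yellow: (121 − 97.25)² / 97.25 = 5.8001
χ² = 0.4400 + 2.6633 + 5.8001 = 8.9034 ≈ 8.903

8.903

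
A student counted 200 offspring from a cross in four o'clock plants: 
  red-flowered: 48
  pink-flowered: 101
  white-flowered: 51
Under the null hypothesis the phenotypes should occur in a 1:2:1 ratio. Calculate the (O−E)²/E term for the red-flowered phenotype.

0.080

The 1:2:1 ratio has 4 parts, so with N = 200 the expected counts are:
  red-flowered: 200 × 1/4 = 50
  pink-flowered: 200 × 2/4 = 100
  white-flowered: 200 × 1/4 = 50
Contribution of red-flowered: (48 − 50)² / 50 = 0.0800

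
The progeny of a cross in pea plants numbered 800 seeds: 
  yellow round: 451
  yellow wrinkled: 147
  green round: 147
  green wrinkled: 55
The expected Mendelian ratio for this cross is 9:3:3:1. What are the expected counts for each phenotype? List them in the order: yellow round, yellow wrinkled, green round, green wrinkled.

Under the 9:3:3:1 hypothesis (Σ ratio = 16, N = 800):
  yellow round: 800 × 9/16 = 450
  yellow wrinkled: 800 × 3/16 = 150
  green round: 800 × 3/16 = 150
  green wrinkled: 800 × 1/16 = 50

450, 150, 150, 50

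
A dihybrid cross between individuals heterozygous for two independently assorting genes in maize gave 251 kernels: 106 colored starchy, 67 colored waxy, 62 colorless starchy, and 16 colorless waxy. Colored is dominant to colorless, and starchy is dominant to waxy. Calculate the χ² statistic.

A dihybrid F₂ with independent assortment and complete dominance at both loci gives a 9:3:3:1 phenotypic ratio.
Under the 9:3:3:1 hypothesis (Σ ratio = 16, N = 251):
  colored starchy: 251 × 9/16 = 141.1875
  colored waxy: 251 × 3/16 = 47.0625
  colorless starchy: 251 × 3/16 = 47.0625
  colorless waxy: 251 × 1/16 = 15.6875
χ² = Σ (O − E)² / E
  colored starchy: (106 − 141.1875)² / 141.1875 = 8.7696
  colored waxy: (67 − 47.0625)² / 47.0625 = 8.4463
  colorless starchy: (62 − 47.0625)² / 47.0625 = 4.7411
  colorless waxy: (16 − 15.6875)² / 15.6875 = 0.0062
χ² = 8.7696 + 8.4463 + 4.7411 + 0.0062 = 21.9632 ≈ 21.963

21.963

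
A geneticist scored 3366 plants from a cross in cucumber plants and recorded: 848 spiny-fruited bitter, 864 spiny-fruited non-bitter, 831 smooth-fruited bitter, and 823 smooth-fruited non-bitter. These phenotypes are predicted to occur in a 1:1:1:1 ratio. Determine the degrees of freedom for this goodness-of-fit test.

A goodness-of-fit test with 4 phenotype classes has df = 4 − 1 = 3.

3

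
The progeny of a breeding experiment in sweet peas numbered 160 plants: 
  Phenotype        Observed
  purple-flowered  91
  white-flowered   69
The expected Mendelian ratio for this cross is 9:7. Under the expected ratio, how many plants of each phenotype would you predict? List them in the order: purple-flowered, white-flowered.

Total ratio parts = 16. Expected numbers out of 160:
  purple-flowered: 160 × 9/16 = 90
  white-flowered: 160 × 7/16 = 70

90, 70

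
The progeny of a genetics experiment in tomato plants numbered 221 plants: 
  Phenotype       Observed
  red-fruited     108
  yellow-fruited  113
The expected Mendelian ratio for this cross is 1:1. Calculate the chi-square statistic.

0.113

Under the 1:1 hypothesis (Σ ratio = 2, N = 221):
  red-fruited: 221 × 1/2 = 110.5
  yellow-fruited: 221 × 1/2 = 110.5
χ² = Σ (O − E)² / E
  red-fruited: (108 − 110.5)² / 110.5 = 0.0566
  yellow-fruited: (113 − 110.5)² / 110.5 = 0.0566
χ² = 0.0566 + 0.0566 = 0.1132 ≈ 0.113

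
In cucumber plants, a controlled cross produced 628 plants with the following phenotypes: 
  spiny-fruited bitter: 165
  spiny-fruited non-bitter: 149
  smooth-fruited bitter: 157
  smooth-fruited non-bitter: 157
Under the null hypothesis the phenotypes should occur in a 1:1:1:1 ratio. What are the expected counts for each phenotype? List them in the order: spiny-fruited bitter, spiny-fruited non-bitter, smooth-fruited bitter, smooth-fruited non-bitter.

157, 157, 157, 157

Under the 1:1:1:1 hypothesis (Σ ratio = 4, N = 628):
  spiny-fruited bitter: 628 × 1/4 = 157
  spiny-fruited non-bitter: 628 × 1/4 = 157
  smooth-fruited bitter: 628 × 1/4 = 157
  smooth-fruited non-bitter: 628 × 1/4 = 157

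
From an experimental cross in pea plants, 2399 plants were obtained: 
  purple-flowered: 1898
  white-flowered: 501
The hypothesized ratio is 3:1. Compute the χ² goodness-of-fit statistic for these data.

Total ratio parts = 4. Expected numbers out of 2399:
  purple-flowered: 2399 × 3/4 = 1799.25
  white-flowered: 2399 × 1/4 = 599.75
χ² = Σ (O − E)² / E
  purple-flowered: (1898 − 1799.25)² / 1799.25 = 5.4198
  white-flowered: (501 − 599.75)² / 599.75 = 16.2594
χ² = 5.4198 + 16.2594 = 21.6792 ≈ 21.679

21.679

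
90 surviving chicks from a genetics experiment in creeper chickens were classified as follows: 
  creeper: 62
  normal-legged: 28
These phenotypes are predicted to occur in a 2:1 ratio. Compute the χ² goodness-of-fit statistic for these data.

Expected counts for N = 90 under a 2:1 ratio (total parts = 3):
  creeper: 90 × 2/3 = 60
  normal-legged: 90 × 1/3 = 30
χ² = Σ (O − E)² / E
  creeper: (62 − 60)² / 60 = 0.0667
  normal-legged: (28 − 30)² / 30 = 0.1333
χ² = 0.0667 + 0.1333 = 0.200

0.200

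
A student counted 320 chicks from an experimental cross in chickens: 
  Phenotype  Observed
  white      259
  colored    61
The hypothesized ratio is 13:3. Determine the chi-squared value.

0.021

Total ratio parts = 16. Expected numbers out of 320:
  white: 320 × 13/16 = 260
  colored: 320 × 3/16 = 60
χ² = Σ (O − E)² / E
  white: (259 − 260)² / 260 = 0.0038
  colored: (61 − 60)² / 60 = 0.0167
χ² = 0.0038 + 0.0167 = 0.0205 ≈ 0.021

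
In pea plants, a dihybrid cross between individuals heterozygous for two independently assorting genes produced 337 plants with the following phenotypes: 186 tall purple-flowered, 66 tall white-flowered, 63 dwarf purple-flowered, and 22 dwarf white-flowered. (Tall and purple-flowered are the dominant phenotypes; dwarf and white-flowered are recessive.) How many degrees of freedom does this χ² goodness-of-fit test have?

A dihybrid F₂ with independent assortment and complete dominance at both loci gives a 9:3:3:1 phenotypic ratio.
A goodness-of-fit test with 4 phenotype classes has df = 4 − 1 = 3.

3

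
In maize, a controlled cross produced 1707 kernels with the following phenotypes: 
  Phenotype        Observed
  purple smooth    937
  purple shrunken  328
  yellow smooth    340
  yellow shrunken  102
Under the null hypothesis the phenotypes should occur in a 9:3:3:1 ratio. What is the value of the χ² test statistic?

Under the 9:3:3:1 hypothesis (Σ ratio = 16, N = 1707):
  purple smooth: 1707 × 9/16 = 960.1875
  purple shrunken: 1707 × 3/16 = 320.0625
  yellow smooth: 1707 × 3/16 = 320.0625
  yellow shrunken: 1707 × 1/16 = 106.6875
χ² = Σ (O − E)² / E
  purple smooth: (937 − 960.1875)² / 960.1875 = 0.5600
  purple shrunken: (328 − 320.0625)² / 320.0625 = 0.1968
  yellow smooth: (340 − 320.0625)² / 320.0625 = 1.2420
  yellow shrunken: (102 − 106.6875)² / 106.6875 = 0.2060
χ² = 0.5600 + 0.1968 + 1.2420 + 0.2060 = 2.2048 ≈ 2.205

2.205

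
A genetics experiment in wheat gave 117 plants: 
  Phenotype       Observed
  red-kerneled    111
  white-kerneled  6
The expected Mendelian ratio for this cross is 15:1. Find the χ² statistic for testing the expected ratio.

Total ratio parts = 16. Expected numbers out of 117:
  red-kerneled: 117 × 15/16 = 109.6875
  white-kerneled: 117 × 1/16 = 7.3125
χ² = Σ (O − E)² / E
  red-kerneled: (111 − 109.6875)² / 109.6875 = 0.0157
  white-kerneled: (6 − 7.3125)² / 7.3125 = 0.2356
χ² = 0.0157 + 0.2356 = 0.2513 ≈ 0.251

0.251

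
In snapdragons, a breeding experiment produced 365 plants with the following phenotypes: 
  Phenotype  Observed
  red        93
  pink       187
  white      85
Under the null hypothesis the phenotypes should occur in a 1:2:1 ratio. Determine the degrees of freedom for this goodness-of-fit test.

A goodness-of-fit test with 3 phenotype classes has df = 3 − 1 = 2.

2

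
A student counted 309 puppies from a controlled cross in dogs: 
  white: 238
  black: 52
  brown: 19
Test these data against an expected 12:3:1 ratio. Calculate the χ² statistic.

Under the 12:3:1 hypothesis (Σ ratio = 16, N = 309):
  white: 309 × 12/16 = 231.75
  black: 309 × 3/16 = 57.9375
  brown: 309 × 1/16 = 19.3125
χ² = Σ (O − E)² / E
  white: (238 − 231.75)² / 231.75 = 0.1686
  black: (52 − 57.9375)² / 57.9375 = 0.6085
  brown: (19 − 19.3125)² / 19.3125 = 0.0051
χ² = 0.1686 + 0.6085 + 0.0051 = 0.7822 ≈ 0.782

0.782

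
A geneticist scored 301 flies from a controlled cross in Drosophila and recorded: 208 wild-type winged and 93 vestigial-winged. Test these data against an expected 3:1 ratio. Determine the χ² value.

Expected counts for N = 301 under a 3:1 ratio (total parts = 4):
  wild-type winged: 301 × 3/4 = 225.75
  vestigial-winged: 301 × 1/4 = 75.25
χ² = Σ (O − E)² / E
  wild-type winged: (208 − 225.75)² / 225.75 = 1.3956
  vestigial-winged: (93 − 75.25)² / 75.25 = 4.1869
χ² = 1.3956 + 4.1869 = 5.5825 ≈ 5.583

5.583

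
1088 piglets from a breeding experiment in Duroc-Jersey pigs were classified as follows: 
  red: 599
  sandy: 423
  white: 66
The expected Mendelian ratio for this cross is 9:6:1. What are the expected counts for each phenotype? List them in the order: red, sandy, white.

612, 408, 68

Under the 9:6:1 hypothesis (Σ ratio = 16, N = 1088):
  red: 1088 × 9/16 = 612
  sandy: 1088 × 6/16 = 408
  white: 1088 × 1/16 = 68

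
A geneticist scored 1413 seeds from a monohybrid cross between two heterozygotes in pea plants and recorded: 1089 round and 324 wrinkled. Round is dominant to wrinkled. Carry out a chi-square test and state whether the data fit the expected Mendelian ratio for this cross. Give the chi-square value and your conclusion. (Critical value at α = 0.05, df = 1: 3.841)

For a monohybrid cross between heterozygotes with complete dominance, the expected phenotypic ratio is 3:1.
Under the 3:1 hypothesis (Σ ratio = 4, N = 1413):
  round: 1413 × 3/4 = 1059.75
  wrinkled: 1413 × 1/4 = 353.25
χ² = Σ (O − E)² / E
  round: (1089 − 1059.75)² / 1059.75 = 0.8073
  wrinkled: (324 − 353.25)² / 353.25 = 2.4220
χ² = 0.8073 + 2.4220 = 3.2293 ≈ 3.229
Degrees of freedom = 2 − 1 = 1; critical value at α = 0.05 is 3.841.
Since 3.229 < 3.841, we fail to reject the null hypothesis — the data are consistent with the 3:1 ratio.

3.229; consistent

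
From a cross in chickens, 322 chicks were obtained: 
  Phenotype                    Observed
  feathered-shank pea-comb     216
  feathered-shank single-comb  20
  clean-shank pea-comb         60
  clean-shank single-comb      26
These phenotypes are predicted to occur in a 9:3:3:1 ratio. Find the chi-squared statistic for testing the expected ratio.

Under the 9:3:3:1 hypothesis (Σ ratio = 16, N = 322):
  feathered-shank pea-comb: 322 × 9/16 = 181.125
  feathered-shank single-comb: 322 × 3/16 = 60.375
  clean-shank pea-comb: 322 × 3/16 = 60.375
  clean-shank single-comb: 322 × 1/16 = 20.125
χ² = Σ (O − E)² / E
  feathered-shank pea-comb: (216 − 181.125)² / 181.125 = 6.7151
  feathered-shank single-comb: (20 − 60.375)² / 60.375 = 27.0003
  clean-shank pea-comb: (60 − 60.375)² / 60.375 = 0.0023
  clean-shank single-comb: (26 − 20.125)² / 20.125 = 1.7151
χ² = 6.7151 + 27.0003 + 0.0023 + 1.7151 = 35.4328 ≈ 35.433

35.433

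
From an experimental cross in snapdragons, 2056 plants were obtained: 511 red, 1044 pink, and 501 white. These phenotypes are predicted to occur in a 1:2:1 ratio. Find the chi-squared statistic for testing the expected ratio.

Under the 1:2:1 hypothesis (Σ ratio = 4, N = 2056):
  red: 2056 × 1/4 = 514
  pink: 2056 × 2/4 = 1028
  white: 2056 × 1/4 = 514
χ² = Σ (O − E)² / E
  red: (511 − 514)² / 514 = 0.0175
  pink: (1044 − 1028)² / 1028 = 0.2490
  white: (501 − 514)² / 514 = 0.3288
χ² = 0.0175 + 0.2490 + 0.3288 = 0.5953 ≈ 0.595

0.595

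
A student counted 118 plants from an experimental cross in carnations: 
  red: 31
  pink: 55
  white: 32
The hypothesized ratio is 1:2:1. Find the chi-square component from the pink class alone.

0.271

Expected counts for N = 118 under a 1:2:1 ratio (total parts = 4):
  red: 118 × 1/4 = 29.5
  pink: 118 × 2/4 = 59
  white: 118 × 1/4 = 29.5
Contribution of pink: (55 − 59)² / 59 = 0.2712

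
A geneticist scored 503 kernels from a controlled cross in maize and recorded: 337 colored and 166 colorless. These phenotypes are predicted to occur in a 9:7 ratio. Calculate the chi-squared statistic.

The 9:7 ratio has 16 parts, so with N = 503 the expected counts are:
  colored: 503 × 9/16 = 282.9375
  colorless: 503 × 7/16 = 220.0625
χ² = Σ (O − E)² / E
  colored: (337 − 282.9375)² / 282.9375 = 10.3300
  colorless: (166 − 220.0625)² / 220.0625 = 13.2815
χ² = 10.3300 + 13.2815 = 23.6115 ≈ 23.612

23.612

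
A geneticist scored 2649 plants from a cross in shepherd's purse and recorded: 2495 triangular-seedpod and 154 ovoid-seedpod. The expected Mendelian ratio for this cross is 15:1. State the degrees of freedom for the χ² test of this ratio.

A goodness-of-fit test with 2 phenotype classes has df = 2 − 1 = 1.

1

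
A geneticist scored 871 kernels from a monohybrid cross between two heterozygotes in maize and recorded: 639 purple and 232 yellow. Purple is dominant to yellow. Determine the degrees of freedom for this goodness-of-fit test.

1

For a monohybrid cross between heterozygotes with complete dominance, the expected phenotypic ratio is 3:1.
A goodness-of-fit test with 2 phenotype classes has df = 2 − 1 = 1.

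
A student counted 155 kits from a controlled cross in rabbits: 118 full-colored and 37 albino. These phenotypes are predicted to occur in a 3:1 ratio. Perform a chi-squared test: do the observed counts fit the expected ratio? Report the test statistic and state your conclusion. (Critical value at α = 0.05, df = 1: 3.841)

0.105; consistent

Under the 3:1 hypothesis (Σ ratio = 4, N = 155):
  full-colored: 155 × 3/4 = 116.25
  albino: 155 × 1/4 = 38.75
χ² = Σ (O − E)² / E
  full-colored: (118 − 116.25)² / 116.25 = 0.0263
  albino: (37 − 38.75)² / 38.75 = 0.0790
χ² = 0.0263 + 0.0790 = 0.1053 ≈ 0.105
Degrees of freedom = 2 − 1 = 1; critical value at α = 0.05 is 3.841.
Since 0.105 < 3.841, we fail to reject the null hypothesis — the data are consistent with the 3:1 ratio.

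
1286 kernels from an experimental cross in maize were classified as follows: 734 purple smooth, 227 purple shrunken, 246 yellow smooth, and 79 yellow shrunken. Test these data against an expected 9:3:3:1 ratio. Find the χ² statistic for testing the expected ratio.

1.106

Under the 9:3:3:1 hypothesis (Σ ratio = 16, N = 1286):
  purple smooth: 1286 × 9/16 = 723.375
  purple shrunken: 1286 × 3/16 = 241.125
  yellow smooth: 1286 × 3/16 = 241.125
  yellow shrunken: 1286 × 1/16 = 80.375
χ² = Σ (O − E)² / E
  purple smooth: (734 − 723.375)² / 723.375 = 0.1561
  purple shrunken: (227 − 241.125)² / 241.125 = 0.8274
  yellow smooth: (246 − 241.125)² / 241.125 = 0.0986
  yellow shrunken: (79 − 80.375)² / 80.375 = 0.0235
χ² = 0.1561 + 0.8274 + 0.0986 + 0.0235 = 1.1056 ≈ 1.106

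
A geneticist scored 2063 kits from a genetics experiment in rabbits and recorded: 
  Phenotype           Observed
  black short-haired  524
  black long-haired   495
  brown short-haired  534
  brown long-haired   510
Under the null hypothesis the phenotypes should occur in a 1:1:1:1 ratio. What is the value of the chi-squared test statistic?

1.677

Expected counts for N = 2063 under a 1:1:1:1 ratio (total parts = 4):
  black short-haired: 2063 × 1/4 = 515.75
  black long-haired: 2063 × 1/4 = 515.75
  brown short-haired: 2063 × 1/4 = 515.75
  brown long-haired: 2063 × 1/4 = 515.75
χ² = Σ (O − E)² / E
  black short-haired: (524 − 515.75)² / 515.75 = 0.1320
  black long-haired: (495 − 515.75)² / 515.75 = 0.8348
  brown short-haired: (534 − 515.75)² / 515.75 = 0.6458
  brown long-haired: (510 − 515.75)² / 515.75 = 0.0641
χ² = 0.1320 + 0.8348 + 0.6458 + 0.0641 = 1.6767 ≈ 1.677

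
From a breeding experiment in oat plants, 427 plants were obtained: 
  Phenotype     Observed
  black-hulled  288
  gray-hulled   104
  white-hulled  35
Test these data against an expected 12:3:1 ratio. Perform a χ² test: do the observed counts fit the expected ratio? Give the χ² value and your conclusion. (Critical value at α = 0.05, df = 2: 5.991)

12.994; not consistent

Total ratio parts = 16. Expected numbers out of 427:
  black-hulled: 427 × 12/16 = 320.25
  gray-hulled: 427 × 3/16 = 80.0625
  white-hulled: 427 × 1/16 = 26.6875
χ² = Σ (O − E)² / E
  black-hulled: (288 − 320.25)² / 320.25 = 3.2477
  gray-hulled: (104 − 80.0625)² / 80.0625 = 7.1570
  white-hulled: (35 − 26.6875)² / 26.6875 = 2.5891
χ² = 3.2477 + 7.1570 + 2.5891 = 12.9938 ≈ 12.994
Degrees of freedom = 3 − 1 = 2; critical value at α = 0.05 is 5.991.
Since 12.994 > 5.991, we reject the null hypothesis — the data do not fit the 12:3:1 ratio.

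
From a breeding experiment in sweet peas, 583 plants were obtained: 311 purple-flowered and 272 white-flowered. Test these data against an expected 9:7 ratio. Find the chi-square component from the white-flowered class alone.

1.125

Expected counts for N = 583 under a 9:7 ratio (total parts = 16):
  purple-flowered: 583 × 9/16 = 327.9375
  white-flowered: 583 × 7/16 = 255.0625
Contribution of white-flowered: (272 − 255.0625)² / 255.0625 = 1.1247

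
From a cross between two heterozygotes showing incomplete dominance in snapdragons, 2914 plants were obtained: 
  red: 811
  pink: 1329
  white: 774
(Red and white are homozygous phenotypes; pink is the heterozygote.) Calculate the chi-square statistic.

23.430

With incomplete dominance, a heterozygote × heterozygote cross gives a 1:2:1 phenotypic ratio.
Total ratio parts = 4. Expected numbers out of 2914:
  red: 2914 × 1/4 = 728.5
  pink: 2914 × 2/4 = 1457
  white: 2914 × 1/4 = 728.5
χ² = Σ (O − E)² / E
  red: (811 − 728.5)² / 728.5 = 9.3428
  pink: (1329 − 1457)² / 1457 = 11.2450
  white: (774 − 728.5)² / 728.5 = 2.8418
χ² = 9.3428 + 11.2450 + 2.8418 = 23.4296 ≈ 23.430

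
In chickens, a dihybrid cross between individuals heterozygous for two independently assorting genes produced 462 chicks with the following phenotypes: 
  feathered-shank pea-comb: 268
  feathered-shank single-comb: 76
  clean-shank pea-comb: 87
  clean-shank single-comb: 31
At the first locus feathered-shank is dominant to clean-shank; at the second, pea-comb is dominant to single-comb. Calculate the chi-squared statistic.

1.715

A dihybrid F₂ with independent assortment and complete dominance at both loci gives a 9:3:3:1 phenotypic ratio.
Total ratio parts = 16. Expected numbers out of 462:
  feathered-shank pea-comb: 462 × 9/16 = 259.875
  feathered-shank single-comb: 462 × 3/16 = 86.625
  clean-shank pea-comb: 462 × 3/16 = 86.625
  clean-shank single-comb: 462 × 1/16 = 28.875
χ² = Σ (O − E)² / E
  feathered-shank pea-comb: (268 − 259.875)² / 259.875 = 0.2540
  feathered-shank single-comb: (76 − 86.625)² / 86.625 = 1.3032
  clean-shank pea-comb: (87 − 86.625)² / 86.625 = 0.0016
  clean-shank single-comb: (31 − 28.875)² / 28.875 = 0.1564
χ² = 0.2540 + 1.3032 + 0.0016 + 0.1564 = 1.7152 ≈ 1.715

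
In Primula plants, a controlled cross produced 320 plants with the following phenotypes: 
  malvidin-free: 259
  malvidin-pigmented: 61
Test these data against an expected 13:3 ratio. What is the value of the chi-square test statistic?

Total ratio parts = 16. Expected numbers out of 320:
  malvidin-free: 320 × 13/16 = 260
  malvidin-pigmented: 320 × 3/16 = 60
χ² = Σ (O − E)² / E
  malvidin-free: (259 − 260)² / 260 = 0.0038
  malvidin-pigmented: (61 − 60)² / 60 = 0.0167
χ² = 0.0038 + 0.0167 = 0.0205 ≈ 0.021

0.021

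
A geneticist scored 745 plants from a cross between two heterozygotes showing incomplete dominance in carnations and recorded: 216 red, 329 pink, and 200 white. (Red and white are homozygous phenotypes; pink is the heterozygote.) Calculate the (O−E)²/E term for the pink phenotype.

With incomplete dominance, a heterozygote × heterozygote cross gives a 1:2:1 phenotypic ratio.
The 1:2:1 ratio has 4 parts, so with N = 745 the expected counts are:
  red: 745 × 1/4 = 186.25
  pink: 745 × 2/4 = 372.5
  white: 745 × 1/4 = 186.25
Contribution of pink: (329 − 372.5)² / 372.5 = 5.0799

5.080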